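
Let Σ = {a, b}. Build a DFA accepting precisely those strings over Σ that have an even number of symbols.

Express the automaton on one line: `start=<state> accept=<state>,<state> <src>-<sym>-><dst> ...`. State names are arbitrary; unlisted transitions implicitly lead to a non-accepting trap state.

Only the length mod 2 matters, so use a 2-cycle: from any state, every input symbol moves to the next state, wrapping q1 back to q0. Mark q0 accepting.
2 states suffice.
        a   b  
>* q0   q1  q1 
   q1   q0  q0 
(> = start, * = accepting)

start=q0 accept=q0 q0-a->q1 q0-b->q1 q1-a->q0 q1-b->q0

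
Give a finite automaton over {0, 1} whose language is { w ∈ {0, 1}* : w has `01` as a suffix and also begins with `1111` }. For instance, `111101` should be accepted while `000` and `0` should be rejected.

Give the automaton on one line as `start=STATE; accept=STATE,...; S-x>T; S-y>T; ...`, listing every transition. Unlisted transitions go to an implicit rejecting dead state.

start=s0; accept=s7; s0-0>s1; s0-1>s2; s1-0>s1; s1-1>s1; s2-0>s1; s2-1>s3; s3-0>s1; s3-1>s4; s4-0>s1; s4-1>s5; s5-0>s6; s5-1>s5; s6-0>s6; s6-1>s7; s7-0>s6; s7-1>s5

Handle the two conditions separately and then intersect. The first has 3 states tracking how much of the suffix `01` has currently been matched; the second has 6 states tracking whether the input so far still matches the prefix `1111`. A product state is a pair (one from each), accepting exactly when both do. After merging equivalent states the machine shrinks.
An 8-state machine:
        0   1  
>  s0   s1  s2 
   s1   s1  s1 
   s2   s1  s3 
   s3   s1  s4 
   s4   s1  s5 
   s5   s6  s5 
   s6   s6  s7 
 * s7   s6  s5 
(> = start, * = accepting)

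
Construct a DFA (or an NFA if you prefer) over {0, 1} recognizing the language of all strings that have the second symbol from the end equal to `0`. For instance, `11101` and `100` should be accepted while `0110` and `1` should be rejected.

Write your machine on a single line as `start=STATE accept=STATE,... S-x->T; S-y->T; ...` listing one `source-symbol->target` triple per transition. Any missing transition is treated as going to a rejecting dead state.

start=A; accept=D,E; A-0->B; A-1->C; B-0->D; B-1->E; C-0->F; C-1->G; D-0->D; D-1->E; E-0->F; E-1->G; F-0->D; F-1->E; G-0->F; G-1->G

A DFA must remember the last 2 symbols (since which symbol is second-to-last isn't known until the input ends). Use one state per possible window of the last ≤2 symbols; accept from those whose window starts with `0`.
With 7 states:
       0  1 
>  A   B  C 
   B   D  E 
   C   F  G 
 * D   D  E 
 * E   F  G 
   F   D  E 
   G   F  G 
(> = start, * = accepting)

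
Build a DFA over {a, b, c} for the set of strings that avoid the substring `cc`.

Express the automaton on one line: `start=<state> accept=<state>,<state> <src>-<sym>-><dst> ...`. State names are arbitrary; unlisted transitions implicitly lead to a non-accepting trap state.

start=s0 accept=s0,s1 s0-a->s0 s0-b->s0 s0-c->s1 s1-a->s0 s1-b->s0 s1-c->s2 s2-a->s2 s2-b->s2 s2-c->s2

Track partial matches of the forbidden pattern `cc`. State s2 is a dead state reached once `cc` has occurred; every other state accepts. s0 means no part of `cc` is currently matched.
3 states suffice.
        a   b   c  
>* s0   s0  s0  s1 
 * s1   s0  s0  s2 
   s2   s2  s2  s2 
(> = start, * = accepting)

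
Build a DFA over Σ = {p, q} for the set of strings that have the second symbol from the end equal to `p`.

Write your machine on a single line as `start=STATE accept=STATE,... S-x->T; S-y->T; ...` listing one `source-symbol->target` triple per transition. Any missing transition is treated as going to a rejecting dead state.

A DFA must remember the last 2 symbols (since which symbol is second-to-last isn't known until the input ends). Use one state per possible window of the last ≤2 symbols; accept from those whose window starts with `p`.
A 7-state machine:
        p   q  
>  S0   S1  S2 
   S1   S3  S4 
   S2   S5  S6 
 * S3   S3  S4 
 * S4   S5  S6 
   S5   S3  S4 
   S6   S5  S6 
(> = start, * = accepting)

start=S0; accept=S3,S4; S0-p->S1; S0-q->S2; S1-p->S3; S1-q->S4; S2-p->S5; S2-q->S6; S3-p->S3; S3-q->S4; S4-p->S5; S4-q->S6; S5-p->S3; S5-q->S4; S6-p->S5; S6-q->S6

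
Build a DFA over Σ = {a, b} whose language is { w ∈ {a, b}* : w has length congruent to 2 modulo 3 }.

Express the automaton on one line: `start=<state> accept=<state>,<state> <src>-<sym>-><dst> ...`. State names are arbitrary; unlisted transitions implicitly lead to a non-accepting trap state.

Count input length modulo 3: every symbol advances one step around the cycle q0 → q1 → q2 → q0. Accept at q2.
        a   b  
>  q0   q1  q1 
   q1   q2  q2 
 * q2   q0  q0 
(> = start, * = accepting)

start=q0 accept=q2 q0-a->q1 q0-b->q1 q1-a->q2 q1-b->q2 q2-a->q0 q2-b->q0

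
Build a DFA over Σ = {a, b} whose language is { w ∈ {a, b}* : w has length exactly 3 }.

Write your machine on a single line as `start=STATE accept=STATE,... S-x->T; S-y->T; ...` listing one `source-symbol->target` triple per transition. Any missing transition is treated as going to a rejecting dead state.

start=q0; accept=q3; q0-a->q1; q0-b->q1; q1-a->q2; q1-b->q2; q2-a->q3; q2-b->q3; q3-a->q4; q3-b->q4; q4-a->q4; q4-b->q4

Count input length up to 4: every symbol moves from q0 toward q4, which means 'more than 3' and absorbs. Accept from {q3}.
A 5-state machine:
        a   b  
>  q0   q1  q1 
   q1   q2  q2 
   q2   q3  q3 
 * q3   q4  q4 
   q4   q4  q4 
(> = start, * = accepting)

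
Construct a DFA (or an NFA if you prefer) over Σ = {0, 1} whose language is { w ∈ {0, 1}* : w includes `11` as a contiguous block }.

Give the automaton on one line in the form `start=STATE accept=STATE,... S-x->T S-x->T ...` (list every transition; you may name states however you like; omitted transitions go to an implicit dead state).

start=S0 accept=S2 S0-0->S0 S0-1->S1 S1-0->S0 S1-1->S2 S2-0->S2 S2-1->S2

Track how much of `11` has been matched so far: state S0 is no progress, S2 is the absorbing accept state reached once `11` has occurred. Intermediate states record partial matches; on a mismatch, fall back to the longest reusable overlap.
A 3-state machine:
        0   1  
>  S0   S0  S1 
   S1   S0  S2 
 * S2   S2  S2 
(> = start, * = accepting)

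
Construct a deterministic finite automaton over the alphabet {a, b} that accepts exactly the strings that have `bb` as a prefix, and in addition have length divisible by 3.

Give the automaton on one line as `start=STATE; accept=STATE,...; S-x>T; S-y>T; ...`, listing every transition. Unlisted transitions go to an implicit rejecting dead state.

Run two small machines in parallel and take their product. The first has 4 states tracking whether the input so far still matches the prefix `bb`; the second has 3 states tracking the input length modulo 3. A product state is a pair (one from each), accepting exactly when both do. Equivalent product states are then merged.
With 6 states:
        a   b  
>  q0   q1  q2 
   q1   q1  q1 
   q2   q1  q3 
   q3   q4  q4 
 * q4   q5  q5 
   q5   q3  q3 
(> = start, * = accepting)

start=q0; accept=q4; q0-a>q1; q0-b>q2; q1-a>q1; q1-b>q1; q2-a>q1; q2-b>q3; q3-a>q4; q3-b>q4; q4-a>q5; q4-b>q5; q5-a>q3; q5-b>q3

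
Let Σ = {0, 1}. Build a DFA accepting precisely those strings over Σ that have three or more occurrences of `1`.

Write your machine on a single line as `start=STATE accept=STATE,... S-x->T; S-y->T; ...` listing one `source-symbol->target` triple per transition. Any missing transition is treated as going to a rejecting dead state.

start=q0; accept=q3,q4; q0-0->q0; q0-1->q1; q1-0->q1; q1-1->q2; q2-0->q2; q2-1->q3; q3-0->q3; q3-1->q4; q4-0->q4; q4-1->q4

Count `1`s, saturating at 4: states q0 through q3 mean 0 through 3 `1`s seen; q4 means more than 3. Each `1` increments (capped at q4); other symbols loop. Accept from {q3, q4}.
        0   1  
>  q0   q0  q1 
   q1   q1  q2 
   q2   q2  q3 
 * q3   q3  q4 
 * q4   q4  q4 
(> = start, * = accepting)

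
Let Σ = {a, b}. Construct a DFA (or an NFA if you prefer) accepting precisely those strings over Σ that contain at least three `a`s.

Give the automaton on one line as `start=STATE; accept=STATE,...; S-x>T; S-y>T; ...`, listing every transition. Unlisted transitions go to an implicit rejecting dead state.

Count `a`s, saturating at 4: states S0 through S3 mean 0 through 3 `a`s seen; S4 means more than 3. Each `a` increments (capped at S4); other symbols loop. Accept from {S3, S4}.
5 states suffice.
        a   b  
>  S0   S1  S0 
   S1   S2  S1 
   S2   S3  S2 
 * S3   S4  S3 
 * S4   S4  S4 
(> = start, * = accepting)

start=S0; accept=S3,S4; S0-a>S1; S0-b>S0; S1-a>S2; S1-b>S1; S2-a>S3; S2-b>S2; S3-a>S4; S3-b>S3; S4-a>S4; S4-b>S4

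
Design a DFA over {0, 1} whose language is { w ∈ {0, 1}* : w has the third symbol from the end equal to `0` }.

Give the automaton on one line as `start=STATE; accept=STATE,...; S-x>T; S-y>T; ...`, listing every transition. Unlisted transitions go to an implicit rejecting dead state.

Because acceptance depends on a position counted from the end, the machine has to buffer the most recent 3 symbols. Make each state the string of the last up-to-3 symbols read; on input `x` shift the window left and append `x`. Accept when the buffered window has length 3 and begins with `0`.
With 15 states:
       0  1 
>  A   B  C 
   B   D  E 
   C   F  G 
   D   H  I 
   E   J  K 
   F   L  M 
   G   N  O 
 * H   H  I 
 * I   J  K 
 * J   L  M 
 * K   N  O 
   L   H  I 
   M   J  K 
   N   L  M 
   O   N  O 
(> = start, * = accepting)

start=A; accept=H,I,J,K; A-0>B; A-1>C; B-0>D; B-1>E; C-0>F; C-1>G; D-0>H; D-1>I; E-0>J; E-1>K; F-0>L; F-1>M; G-0>N; G-1>O; H-0>H; H-1>I; I-0>J; I-1>K; J-0>L; J-1>M; K-0>N; K-1>O; L-0>H; L-1>I; M-0>J; M-1>K; N-0>L; N-1>M; O-0>N; O-1>O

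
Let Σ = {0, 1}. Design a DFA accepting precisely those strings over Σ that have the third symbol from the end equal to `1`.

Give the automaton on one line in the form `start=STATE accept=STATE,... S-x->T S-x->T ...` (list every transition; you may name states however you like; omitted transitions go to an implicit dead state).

start=q0 accept=q11,q12,q13,q14 q0-0->q1 q0-1->q2 q1-0->q3 q1-1->q4 q2-0->q5 q2-1->q6 q3-0->q7 q3-1->q8 q4-0->q9 q4-1->q10 q5-0->q11 q5-1->q12 q6-0->q13 q6-1->q14 q7-0->q7 q7-1->q8 q8-0->q9 q8-1->q10 q9-0->q11 q9-1->q12 q10-0->q13 q10-1->q14 q11-0->q7 q11-1->q8 q12-0->q9 q12-1->q10 q13-0->q11 q13-1->q12 q14-0->q13 q14-1->q14

Because acceptance depends on a position counted from the end, the machine has to buffer the most recent 3 symbols. Make each state the string of the last up-to-3 symbols read; on input `x` shift the window left and append `x`. Accept when the buffered window has length 3 and begins with `1`.
With 15 states:
          0    1  
>  q0     q1   q2 
   q1     q3   q4 
   q2     q5   q6 
   q3     q7   q8 
   q4     q9  q10 
   q5    q11  q12 
   q6    q13  q14 
   q7     q7   q8 
   q8     q9  q10 
   q9    q11  q12 
   q10   q13  q14 
 * q11    q7   q8 
 * q12    q9  q10 
 * q13   q11  q12 
 * q14   q13  q14 
(> = start, * = accepting)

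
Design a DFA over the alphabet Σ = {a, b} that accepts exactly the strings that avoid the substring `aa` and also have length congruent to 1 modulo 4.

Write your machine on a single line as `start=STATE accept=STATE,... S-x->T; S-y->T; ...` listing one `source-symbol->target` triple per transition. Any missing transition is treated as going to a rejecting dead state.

Run two small machines in parallel and take their product. One (3 states) tracks partial matches of the forbidden pattern `aa`; the other (4 states) tracks the input length modulo 4. Each combined state is a pair, one component from each; accept when both components accept. Minimizing collapses redundant product states.
A 9-state machine:
        a   b  
>  s0   s1  s2 
 * s1   s3  s4 
 * s2   s5  s4 
   s3   s3  s3 
   s4   s6  s7 
   s5   s3  s7 
   s6   s3  s0 
   s7   s8  s0 
   s8   s3  s2 
(> = start, * = accepting)

start=s0; accept=s1,s2; s0-a->s1; s0-b->s2; s1-a->s3; s1-b->s4; s2-a->s5; s2-b->s4; s3-a->s3; s3-b->s3; s4-a->s6; s4-b->s7; s5-a->s3; s5-b->s7; s6-a->s3; s6-b->s0; s7-a->s8; s7-b->s0; s8-a->s3; s8-b->s2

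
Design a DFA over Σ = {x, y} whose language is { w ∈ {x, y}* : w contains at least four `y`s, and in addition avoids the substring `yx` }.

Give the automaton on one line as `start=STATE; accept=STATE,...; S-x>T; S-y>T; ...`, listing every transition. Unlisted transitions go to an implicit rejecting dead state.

start=q0; accept=q7,q9; q0-x>q0; q0-y>q1; q1-x>q2; q1-y>q3; q2-x>q2; q2-y>q4; q3-x>q4; q3-y>q5; q4-x>q4; q4-y>q6; q5-x>q6; q5-y>q7; q6-x>q6; q6-y>q8; q7-x>q8; q7-y>q9; q8-x>q8; q8-y>q10; q9-x>q10; q9-y>q9; q10-x>q10; q10-y>q10

Run two small machines in parallel and take their product. One (6 states) tracks the count of `y`s, saturating at 5; the other (3 states) tracks partial matches of the forbidden pattern `yx`. Each combined state is a pair, one component from each; accept when both components accept.
An 11-state machine:
          x    y  
>  q0     q0   q1 
   q1     q2   q3 
   q2     q2   q4 
   q3     q4   q5 
   q4     q4   q6 
   q5     q6   q7 
   q6     q6   q8 
 * q7     q8   q9 
   q8     q8  q10 
 * q9    q10   q9 
   q10   q10  q10 
(> = start, * = accepting)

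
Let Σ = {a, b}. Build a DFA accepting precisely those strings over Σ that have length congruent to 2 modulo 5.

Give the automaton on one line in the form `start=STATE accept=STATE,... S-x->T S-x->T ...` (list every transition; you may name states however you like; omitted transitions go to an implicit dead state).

Count input length modulo 5: every symbol advances one step around the cycle q0 → q1 → q2 → q3 → q4 → q0. Accept at q2.
With 5 states:
        a   b  
>  q0   q1  q1 
   q1   q2  q2 
 * q2   q3  q3 
   q3   q4  q4 
   q4   q0  q0 
(> = start, * = accepting)

start=q0 accept=q2 q0-a->q1 q0-b->q1 q1-a->q2 q1-b->q2 q2-a->q3 q2-b->q3 q3-a->q4 q3-b->q4 q4-a->q0 q4-b->q0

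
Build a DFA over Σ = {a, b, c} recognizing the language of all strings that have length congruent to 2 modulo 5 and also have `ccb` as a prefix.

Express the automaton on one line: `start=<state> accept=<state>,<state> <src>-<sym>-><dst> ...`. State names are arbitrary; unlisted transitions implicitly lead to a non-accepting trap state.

Handle the two conditions separately and then intersect. One (5 states) tracks the input length modulo 5; the other (5 states) tracks whether the input so far still matches the prefix `ccb`. Each combined state is a pair, one component from each; accept when both components accept. Equivalent product states are then merged.
        a   b   c  
>  q0   q1  q1  q2 
   q1   q1  q1  q1 
   q2   q1  q1  q3 
   q3   q1  q4  q1 
   q4   q5  q5  q5 
   q5   q6  q6  q6 
   q6   q7  q7  q7 
   q7   q8  q8  q8 
 * q8   q4  q4  q4 
(> = start, * = accepting)

start=q0 accept=q8 q0-a->q1 q0-b->q1 q0-c->q2 q1-a->q1 q1-b->q1 q1-c->q1 q2-a->q1 q2-b->q1 q2-c->q3 q3-a->q1 q3-b->q4 q3-c->q1 q4-a->q5 q4-b->q5 q4-c->q5 q5-a->q6 q5-b->q6 q5-c->q6 q6-a->q7 q6-b->q7 q6-c->q7 q7-a->q8 q7-b->q8 q7-c->q8 q8-a->q4 q8-b->q4 q8-c->q4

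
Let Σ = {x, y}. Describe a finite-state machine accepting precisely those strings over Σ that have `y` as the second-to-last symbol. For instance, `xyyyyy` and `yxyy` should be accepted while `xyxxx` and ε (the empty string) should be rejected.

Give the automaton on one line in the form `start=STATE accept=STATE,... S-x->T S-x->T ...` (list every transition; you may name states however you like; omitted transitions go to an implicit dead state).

A DFA must remember the last 2 symbols (since which symbol is second-to-last isn't known until the input ends). Use one state per possible window of the last ≤2 symbols; accept from those whose window starts with `y`.
       x  y 
>  A   B  C 
   B   D  E 
   C   F  G 
   D   D  E 
   E   F  G 
 * F   D  E 
 * G   F  G 
(> = start, * = accepting)

start=A accept=F,G A-x->B A-y->C B-x->D B-y->E C-x->F C-y->G D-x->D D-y->E E-x->F E-y->G F-x->D F-y->E G-x->F G-y->G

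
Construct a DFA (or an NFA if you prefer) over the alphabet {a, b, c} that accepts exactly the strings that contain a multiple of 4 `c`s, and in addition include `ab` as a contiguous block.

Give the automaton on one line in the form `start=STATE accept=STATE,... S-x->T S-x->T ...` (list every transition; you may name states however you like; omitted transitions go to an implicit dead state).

start=q0 accept=q3 q0-a->q1 q0-b->q0 q0-c->q2 q1-a->q1 q1-b->q3 q1-c->q2 q2-a->q4 q2-b->q2 q2-c->q5 q3-a->q3 q3-b->q3 q3-c->q6 q4-a->q4 q4-b->q6 q4-c->q5 q5-a->q7 q5-b->q5 q5-c->q8 q6-a->q6 q6-b->q6 q6-c->q9 q7-a->q7 q7-b->q9 q7-c->q8 q8-a->q10 q8-b->q8 q8-c->q0 q9-a->q9 q9-b->q9 q9-c->q11 q10-a->q10 q10-b->q11 q10-c->q0 q11-a->q11 q11-b->q11 q11-c->q3

Handle the two conditions separately and then intersect. The first has 4 states tracking the count of `c`s modulo 4; the second has 3 states tracking whether and how much of `ab` has been seen. A product state is a pair (one from each), accepting exactly when both do.
12 states suffice.
          a    b    c  
>  q0     q1   q0   q2 
   q1     q1   q3   q2 
   q2     q4   q2   q5 
 * q3     q3   q3   q6 
   q4     q4   q6   q5 
   q5     q7   q5   q8 
   q6     q6   q6   q9 
   q7     q7   q9   q8 
   q8    q10   q8   q0 
   q9     q9   q9  q11 
   q10   q10  q11   q0 
   q11   q11  q11   q3 
(> = start, * = accepting)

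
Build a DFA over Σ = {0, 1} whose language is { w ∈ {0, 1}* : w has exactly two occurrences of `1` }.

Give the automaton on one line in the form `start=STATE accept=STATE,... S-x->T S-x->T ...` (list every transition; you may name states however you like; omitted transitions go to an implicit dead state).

Only the number of `1`s matters, and only up to 3. Make a chain A → B → C → D advanced by each `1` (with D absorbing); every other symbol self-loops. The accepting set is {C}.
With 4 states:
       0  1 
>  A   A  B 
   B   B  C 
 * C   C  D 
   D   D  D 
(> = start, * = accepting)

start=A accept=C A-0->A A-1->B B-0->B B-1->C C-0->C C-1->D D-0->D D-1->D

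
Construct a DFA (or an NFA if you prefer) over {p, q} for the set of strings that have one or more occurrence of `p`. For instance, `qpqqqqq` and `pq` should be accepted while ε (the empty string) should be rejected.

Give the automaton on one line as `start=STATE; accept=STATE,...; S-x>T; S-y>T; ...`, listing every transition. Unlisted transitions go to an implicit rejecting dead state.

start=S0; accept=S1,S2; S0-p>S1; S0-q>S0; S1-p>S2; S1-q>S1; S2-p>S2; S2-q>S2

Only the number of `p`s matters, and only up to 2. Make a chain S0 → S1 → S2 advanced by each `p` (with S2 absorbing); every other symbol self-loops. The accepting set is {S1, S2}.
A 3-state machine:
        p   q  
>  S0   S1  S0 
 * S1   S2  S1 
 * S2   S2  S2 
(> = start, * = accepting)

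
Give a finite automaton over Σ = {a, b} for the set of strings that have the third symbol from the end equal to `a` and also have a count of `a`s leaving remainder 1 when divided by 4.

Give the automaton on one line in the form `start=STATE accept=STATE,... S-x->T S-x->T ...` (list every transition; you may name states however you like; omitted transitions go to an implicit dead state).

Run two small machines in parallel and take their product. The first has 15 states tracking the last 3 symbols read; the second has 4 states tracking the count of `a`s modulo 4. A product state is a pair (one from each), accepting exactly when both do. Equivalent product states are then merged.
With 15 states:
          a    b  
>  q0     q1   q0 
   q1     q2   q3 
   q2     q4   q2 
   q3     q2   q5 
   q4     q6   q7 
 * q5     q2   q8 
   q6     q9  q10 
   q7    q11   q7 
   q8     q2   q8 
 * q9     q2  q12 
   q10   q13   q0 
   q11   q14  q10 
 * q12    q2   q5 
 * q13    q2   q3 
   q14    q2  q12 
(> = start, * = accepting)

start=q0 accept=q5,q9,q12,q13 q0-a->q1 q0-b->q0 q1-a->q2 q1-b->q3 q2-a->q4 q2-b->q2 q3-a->q2 q3-b->q5 q4-a->q6 q4-b->q7 q5-a->q2 q5-b->q8 q6-a->q9 q6-b->q10 q7-a->q11 q7-b->q7 q8-a->q2 q8-b->q8 q9-a->q2 q9-b->q12 q10-a->q13 q10-b->q0 q11-a->q14 q11-b->q10 q12-a->q2 q12-b->q5 q13-a->q2 q13-b->q3 q14-a->q2 q14-b->q12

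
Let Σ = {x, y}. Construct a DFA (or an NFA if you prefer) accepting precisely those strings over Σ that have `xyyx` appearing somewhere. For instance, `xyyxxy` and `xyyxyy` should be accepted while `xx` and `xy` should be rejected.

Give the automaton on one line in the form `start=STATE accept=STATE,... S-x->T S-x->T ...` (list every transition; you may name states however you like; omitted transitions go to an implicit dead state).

start=S0 accept=S4 S0-x->S1 S0-y->S0 S1-x->S1 S1-y->S2 S2-x->S1 S2-y->S3 S3-x->S4 S3-y->S0 S4-x->S4 S4-y->S4

States S0..S3 record the length of the longest prefix of `xyyx` that matches the current input suffix. Reaching S4 means `xyyx` has been seen, and we stay there forever. Accept from S4.
With 5 states:
        x   y  
>  S0   S1  S0 
   S1   S1  S2 
   S2   S1  S3 
   S3   S4  S0 
 * S4   S4  S4 
(> = start, * = accepting)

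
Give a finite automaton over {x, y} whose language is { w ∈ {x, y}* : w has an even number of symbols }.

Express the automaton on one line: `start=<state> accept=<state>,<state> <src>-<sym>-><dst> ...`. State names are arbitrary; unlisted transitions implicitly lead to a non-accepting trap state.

Only the length mod 2 matters, so use a 2-cycle: from any state, every input symbol moves to the next state, wrapping q1 back to q0. Mark q0 accepting.
2 states suffice.
        x   y  
>* q0   q1  q1 
   q1   q0  q0 
(> = start, * = accepting)

start=q0 accept=q0 q0-x->q1 q0-y->q1 q1-x->q0 q1-y->q0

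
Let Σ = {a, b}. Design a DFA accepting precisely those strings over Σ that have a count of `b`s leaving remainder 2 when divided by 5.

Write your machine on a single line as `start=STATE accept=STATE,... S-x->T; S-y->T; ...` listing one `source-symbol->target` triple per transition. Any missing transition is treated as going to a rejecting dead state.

Keep the running count of `b`s modulo 5: each `b` advances along the cycle s0 → s1 → s2 → s3 → s4 → s0 while other symbols loop. Accept at s2.
        a   b  
>  s0   s0  s1 
   s1   s1  s2 
 * s2   s2  s3 
   s3   s3  s4 
   s4   s4  s0 
(> = start, * = accepting)

start=s0; accept=s2; s0-a->s0; s0-b->s1; s1-a->s1; s1-b->s2; s2-a->s2; s2-b->s3; s3-a->s3; s3-b->s4; s4-a->s4; s4-b->s0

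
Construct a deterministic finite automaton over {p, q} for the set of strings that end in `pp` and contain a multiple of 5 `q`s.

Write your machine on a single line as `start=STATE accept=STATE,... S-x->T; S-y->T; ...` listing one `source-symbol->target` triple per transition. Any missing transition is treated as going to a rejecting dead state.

start=s0; accept=s3; s0-p->s1; s0-q->s2; s1-p->s3; s1-q->s2; s2-p->s2; s2-q->s4; s3-p->s3; s3-q->s2; s4-p->s4; s4-q->s5; s5-p->s5; s5-q->s6; s6-p->s6; s6-q->s0

Build one automaton per condition and run them in lockstep. The first has 3 states tracking how much of the suffix `pp` has currently been matched; the second has 5 states tracking the count of `q`s modulo 5. A product state is a pair (one from each), accepting exactly when both do. Equivalent product states are then merged.
7 states suffice.
        p   q  
>  s0   s1  s2 
   s1   s3  s2 
   s2   s2  s4 
 * s3   s3  s2 
   s4   s4  s5 
   s5   s5  s6 
   s6   s6  s0 
(> = start, * = accepting)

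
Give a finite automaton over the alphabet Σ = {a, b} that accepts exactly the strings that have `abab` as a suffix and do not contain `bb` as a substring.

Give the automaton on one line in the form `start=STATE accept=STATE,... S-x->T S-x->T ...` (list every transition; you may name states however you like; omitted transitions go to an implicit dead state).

start=S0 accept=S6 S0-a->S1 S0-b->S2 S1-a->S1 S1-b->S3 S2-a->S1 S2-b->S4 S3-a->S5 S3-b->S4 S4-a->S4 S4-b->S4 S5-a->S1 S5-b->S6 S6-a->S5 S6-b->S4

Build one automaton per condition and run them in lockstep. One (5 states) tracks how much of the suffix `abab` has currently been matched; the other (3 states) tracks partial matches of the forbidden pattern `bb`. Each combined state is a pair, one component from each; accept when both components accept. After merging equivalent states the machine shrinks.
With 7 states:
        a   b  
>  S0   S1  S2 
   S1   S1  S3 
   S2   S1  S4 
   S3   S5  S4 
   S4   S4  S4 
   S5   S1  S6 
 * S6   S5  S4 
(> = start, * = accepting)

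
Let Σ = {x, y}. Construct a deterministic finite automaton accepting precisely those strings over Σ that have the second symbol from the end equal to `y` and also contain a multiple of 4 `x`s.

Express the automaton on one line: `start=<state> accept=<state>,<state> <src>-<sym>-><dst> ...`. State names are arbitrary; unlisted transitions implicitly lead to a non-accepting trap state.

Build one automaton per condition and run them in lockstep. One (7 states) tracks the last 2 symbols read; the other (4 states) tracks the count of `x`s modulo 4. Each combined state is a pair, one component from each; accept when both components accept.
With 19 states:
          x    y  
>  q0     q1   q2 
   q1     q3   q4 
   q2     q5   q6 
   q3     q7   q8 
   q4     q9  q10 
   q5     q3   q4 
 * q6     q5   q6 
   q7    q11  q12 
   q8    q13  q14 
   q9     q7   q8 
   q10    q9  q10 
   q11   q15  q16 
   q12   q17  q18 
   q13   q11  q12 
   q14   q13  q14 
   q15    q3   q4 
   q16    q5   q6 
 * q17   q15  q16 
   q18   q17  q18 
(> = start, * = accepting)

start=q0 accept=q6,q17 q0-x->q1 q0-y->q2 q1-x->q3 q1-y->q4 q2-x->q5 q2-y->q6 q3-x->q7 q3-y->q8 q4-x->q9 q4-y->q10 q5-x->q3 q5-y->q4 q6-x->q5 q6-y->q6 q7-x->q11 q7-y->q12 q8-x->q13 q8-y->q14 q9-x->q7 q9-y->q8 q10-x->q9 q10-y->q10 q11-x->q15 q11-y->q16 q12-x->q17 q12-y->q18 q13-x->q11 q13-y->q12 q14-x->q13 q14-y->q14 q15-x->q3 q15-y->q4 q16-x->q5 q16-y->q6 q17-x->q15 q17-y->q16 q18-x->q17 q18-y->q18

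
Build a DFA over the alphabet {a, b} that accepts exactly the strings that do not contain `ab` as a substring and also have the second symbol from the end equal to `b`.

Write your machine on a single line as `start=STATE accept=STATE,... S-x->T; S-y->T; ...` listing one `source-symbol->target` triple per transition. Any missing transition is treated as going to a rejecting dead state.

Build one automaton per condition and run them in lockstep. The first has 3 states tracking partial matches of the forbidden pattern `ab`; the second has 7 states tracking the last 2 symbols read. A product state is a pair (one from each), accepting exactly when both do. After merging equivalent states the machine shrinks.
        a   b  
>  q0   q1  q2 
   q1   q1  q1 
   q2   q3  q4 
 * q3   q1  q1 
 * q4   q3  q4 
(> = start, * = accepting)

start=q0; accept=q3,q4; q0-a->q1; q0-b->q2; q1-a->q1; q1-b->q1; q2-a->q3; q2-b->q4; q3-a->q1; q3-b->q1; q4-a->q3; q4-b->q4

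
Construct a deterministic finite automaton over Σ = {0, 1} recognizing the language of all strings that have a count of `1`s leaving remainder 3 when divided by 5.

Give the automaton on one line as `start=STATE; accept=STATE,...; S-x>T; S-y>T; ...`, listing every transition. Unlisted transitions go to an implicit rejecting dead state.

The only thing that matters is how many `1`s have appeared, reduced mod 5. Use one state per residue: s0 for 0, …, s4 for 4. Reading `1` moves to the next residue; anything else stays put. s3 is accepting.
A 5-state machine:
        0   1  
>  s0   s0  s1 
   s1   s1  s2 
   s2   s2  s3 
 * s3   s3  s4 
   s4   s4  s0 
(> = start, * = accepting)

start=s0; accept=s3; s0-0>s0; s0-1>s1; s1-0>s1; s1-1>s2; s2-0>s2; s2-1>s3; s3-0>s3; s3-1>s4; s4-0>s4; s4-1>s0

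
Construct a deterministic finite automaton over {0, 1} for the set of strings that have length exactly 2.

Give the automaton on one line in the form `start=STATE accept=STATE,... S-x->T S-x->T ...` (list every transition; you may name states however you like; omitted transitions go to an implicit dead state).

start=A accept=C A-0->B A-1->B B-0->C B-1->C C-0->D C-1->D D-0->D D-1->D

Count input length up to 3: every symbol moves from A toward D, which means 'more than 2' and absorbs. Accept from {C}.
4 states suffice.
       0  1 
>  A   B  B 
   B   C  C 
 * C   D  D 
   D   D  D 
(> = start, * = accepting)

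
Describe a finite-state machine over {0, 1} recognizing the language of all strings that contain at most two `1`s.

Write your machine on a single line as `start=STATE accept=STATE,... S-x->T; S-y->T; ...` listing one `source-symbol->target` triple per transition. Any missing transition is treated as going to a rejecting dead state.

Only the number of `1`s matters, and only up to 3. Make a chain s0 → s1 → s2 → s3 advanced by each `1` (with s3 absorbing); every other symbol self-loops. The accepting set is {s0, s1, s2}.
With 4 states:
        0   1  
>* s0   s0  s1 
 * s1   s1  s2 
 * s2   s2  s3 
   s3   s3  s3 
(> = start, * = accepting)

start=s0; accept=s0,s1,s2; s0-0->s0; s0-1->s1; s1-0->s1; s1-1->s2; s2-0->s2; s2-1->s3; s3-0->s3; s3-1->s3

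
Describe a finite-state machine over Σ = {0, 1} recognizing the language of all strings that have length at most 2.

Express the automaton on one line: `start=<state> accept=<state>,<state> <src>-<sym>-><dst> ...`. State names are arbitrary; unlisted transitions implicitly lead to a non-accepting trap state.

Count input length up to 3: every symbol moves from S0 toward S3, which means 'more than 2' and absorbs. Accept from {S0, S1, S2}.
        0   1  
>* S0   S1  S1 
 * S1   S2  S2 
 * S2   S3  S3 
   S3   S3  S3 
(> = start, * = accepting)

start=S0 accept=S0,S1,S2 S0-0->S1 S0-1->S1 S1-0->S2 S1-1->S2 S2-0->S3 S2-1->S3 S3-0->S3 S3-1->S3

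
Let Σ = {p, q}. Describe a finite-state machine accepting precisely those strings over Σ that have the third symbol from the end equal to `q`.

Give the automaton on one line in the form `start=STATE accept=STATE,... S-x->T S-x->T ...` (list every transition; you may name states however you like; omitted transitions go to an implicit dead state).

start=s0 accept=s11,s12,s13,s14 s0-p->s1 s0-q->s2 s1-p->s3 s1-q->s4 s2-p->s5 s2-q->s6 s3-p->s7 s3-q->s8 s4-p->s9 s4-q->s10 s5-p->s11 s5-q->s12 s6-p->s13 s6-q->s14 s7-p->s7 s7-q->s8 s8-p->s9 s8-q->s10 s9-p->s11 s9-q->s12 s10-p->s13 s10-q->s14 s11-p->s7 s11-q->s8 s12-p->s9 s12-q->s10 s13-p->s11 s13-q->s12 s14-p->s13 s14-q->s14

Because acceptance depends on a position counted from the end, the machine has to buffer the most recent 3 symbols. Make each state the string of the last up-to-3 symbols read; on input `x` shift the window left and append `x`. Accept when the buffered window has length 3 and begins with `q`.
With 15 states:
          p    q  
>  s0     s1   s2 
   s1     s3   s4 
   s2     s5   s6 
   s3     s7   s8 
   s4     s9  s10 
   s5    s11  s12 
   s6    s13  s14 
   s7     s7   s8 
   s8     s9  s10 
   s9    s11  s12 
   s10   s13  s14 
 * s11    s7   s8 
 * s12    s9  s10 
 * s13   s11  s12 
 * s14   s13  s14 
(> = start, * = accepting)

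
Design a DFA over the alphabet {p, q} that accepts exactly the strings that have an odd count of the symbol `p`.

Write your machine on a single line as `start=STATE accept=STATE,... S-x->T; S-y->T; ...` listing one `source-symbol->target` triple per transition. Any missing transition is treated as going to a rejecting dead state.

Keep the running count of `p`s modulo 2: each `p` advances along the cycle S0 → S1 → S0 while other symbols loop. Accept at S1.
A 2-state machine:
        p   q  
>  S0   S1  S0 
 * S1   S0  S1 
(> = start, * = accepting)

start=S0; accept=S1; S0-p->S1; S0-q->S0; S1-p->S0; S1-q->S1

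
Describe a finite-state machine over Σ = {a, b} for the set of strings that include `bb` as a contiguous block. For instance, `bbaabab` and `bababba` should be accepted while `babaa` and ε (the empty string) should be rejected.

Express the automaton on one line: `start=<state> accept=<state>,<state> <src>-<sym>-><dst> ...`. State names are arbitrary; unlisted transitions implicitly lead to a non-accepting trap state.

start=S0 accept=S2 S0-a->S0 S0-b->S1 S1-a->S0 S1-b->S2 S2-a->S2 S2-b->S2

Track how much of `bb` has been matched so far: state S0 is no progress, S2 is the absorbing accept state reached once `bb` has occurred. Intermediate states record partial matches; on a mismatch, fall back to the longest reusable overlap.
3 states suffice.
        a   b  
>  S0   S0  S1 
   S1   S0  S2 
 * S2   S2  S2 
(> = start, * = accepting)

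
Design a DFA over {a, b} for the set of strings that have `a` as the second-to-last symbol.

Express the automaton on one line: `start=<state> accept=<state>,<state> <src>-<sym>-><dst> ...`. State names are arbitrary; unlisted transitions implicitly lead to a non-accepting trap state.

A DFA must remember the last 2 symbols (since which symbol is second-to-last isn't known until the input ends). Use one state per possible window of the last ≤2 symbols; accept from those whose window starts with `a`.
7 states suffice.
        a   b  
>  s0   s1  s2 
   s1   s3  s4 
   s2   s5  s6 
 * s3   s3  s4 
 * s4   s5  s6 
   s5   s3  s4 
   s6   s5  s6 
(> = start, * = accepting)

start=s0 accept=s3,s4 s0-a->s1 s0-b->s2 s1-a->s3 s1-b->s4 s2-a->s5 s2-b->s6 s3-a->s3 s3-b->s4 s4-a->s5 s4-b->s6 s5-a->s3 s5-b->s4 s6-a->s5 s6-b->s6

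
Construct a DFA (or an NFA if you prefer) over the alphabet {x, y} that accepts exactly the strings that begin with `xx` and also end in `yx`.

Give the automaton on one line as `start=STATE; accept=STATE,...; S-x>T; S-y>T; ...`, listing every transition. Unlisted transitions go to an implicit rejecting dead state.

Build one automaton per condition and run them in lockstep. The first has 4 states tracking whether the input so far still matches the prefix `xx`; the second has 3 states tracking how much of the suffix `yx` has currently been matched. A product state is a pair (one from each), accepting exactly when both do. Minimizing collapses redundant product states.
With 6 states:
        x   y  
>  q0   q1  q2 
   q1   q3  q2 
   q2   q2  q2 
   q3   q3  q4 
   q4   q5  q4 
 * q5   q3  q4 
(> = start, * = accepting)

start=q0; accept=q5; q0-x>q1; q0-y>q2; q1-x>q3; q1-y>q2; q2-x>q2; q2-y>q2; q3-x>q3; q3-y>q4; q4-x>q5; q4-y>q4; q5-x>q3; q5-y>q4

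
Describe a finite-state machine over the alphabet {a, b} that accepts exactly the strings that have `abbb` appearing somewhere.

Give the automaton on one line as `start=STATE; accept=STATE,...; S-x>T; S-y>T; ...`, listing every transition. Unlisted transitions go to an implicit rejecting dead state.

States s0..s3 record the length of the longest prefix of `abbb` that matches the current input suffix. Reaching s4 means `abbb` has been seen, and we stay there forever. Accept from s4.
        a   b  
>  s0   s1  s0 
   s1   s1  s2 
   s2   s1  s3 
   s3   s1  s4 
 * s4   s4  s4 
(> = start, * = accepting)

start=s0; accept=s4; s0-a>s1; s0-b>s0; s1-a>s1; s1-b>s2; s2-a>s1; s2-b>s3; s3-a>s1; s3-b>s4; s4-a>s4; s4-b>s4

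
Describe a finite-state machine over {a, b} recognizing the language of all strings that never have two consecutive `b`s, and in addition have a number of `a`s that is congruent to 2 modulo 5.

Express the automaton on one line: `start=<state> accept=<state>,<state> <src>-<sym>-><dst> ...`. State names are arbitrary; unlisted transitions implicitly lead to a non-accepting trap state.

Handle the two conditions separately and then intersect. The first has 3 states tracking partial matches of the forbidden pattern `bb`; the second has 5 states tracking the count of `a`s modulo 5. A product state is a pair (one from each), accepting exactly when both do. After merging equivalent states the machine shrinks.
11 states suffice.
          a    b  
>  s0     s1   s2 
   s1     s3   s4 
   s2     s1   s5 
 * s3     s6   s7 
   s4     s3   s5 
   s5     s5   s5 
   s6     s8   s9 
 * s7     s6   s5 
   s8     s0  s10 
   s9     s8   s5 
   s10    s0   s5 
(> = start, * = accepting)

start=s0 accept=s3,s7 s0-a->s1 s0-b->s2 s1-a->s3 s1-b->s4 s2-a->s1 s2-b->s5 s3-a->s6 s3-b->s7 s4-a->s3 s4-b->s5 s5-a->s5 s5-b->s5 s6-a->s8 s6-b->s9 s7-a->s6 s7-b->s5 s8-a->s0 s8-b->s10 s9-a->s8 s9-b->s5 s10-a->s0 s10-b->s5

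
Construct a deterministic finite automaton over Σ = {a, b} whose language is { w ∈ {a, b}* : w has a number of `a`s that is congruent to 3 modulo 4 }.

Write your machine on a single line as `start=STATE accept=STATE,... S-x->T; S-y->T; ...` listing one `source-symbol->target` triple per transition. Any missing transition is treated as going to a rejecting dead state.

The only thing that matters is how many `a`s have appeared, reduced mod 4. Use one state per residue: q0 for 0, …, q3 for 3. Reading `a` moves to the next residue; anything else stays put. q3 is accepting.
With 4 states:
        a   b  
>  q0   q1  q0 
   q1   q2  q1 
   q2   q3  q2 
 * q3   q0  q3 
(> = start, * = accepting)

start=q0; accept=q3; q0-a->q1; q0-b->q0; q1-a->q2; q1-b->q1; q2-a->q3; q2-b->q2; q3-a->q0; q3-b->q3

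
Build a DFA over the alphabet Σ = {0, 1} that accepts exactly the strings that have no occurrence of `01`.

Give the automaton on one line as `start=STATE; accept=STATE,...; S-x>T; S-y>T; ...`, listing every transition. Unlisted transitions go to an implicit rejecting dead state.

Track partial matches of the forbidden pattern `01`. State C is a dead state reached once `01` has occurred; every other state accepts. A means no part of `01` is currently matched.
With 3 states:
       0  1 
>* A   B  A 
 * B   B  C 
   C   C  C 
(> = start, * = accepting)

start=A; accept=A,B; A-0>B; A-1>A; B-0>B; B-1>C; C-0>C; C-1>C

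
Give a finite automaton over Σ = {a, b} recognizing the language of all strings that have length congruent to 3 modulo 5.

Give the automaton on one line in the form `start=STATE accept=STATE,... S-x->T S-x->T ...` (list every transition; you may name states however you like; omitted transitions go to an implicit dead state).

start=s0 accept=s3 s0-a->s1 s0-b->s1 s1-a->s2 s1-b->s2 s2-a->s3 s2-b->s3 s3-a->s4 s3-b->s4 s4-a->s0 s4-b->s0

Only the length mod 5 matters, so use a 5-cycle: from any state, every input symbol moves to the next state, wrapping s4 back to s0. Mark s3 accepting.
A 5-state machine:
        a   b  
>  s0   s1  s1 
   s1   s2  s2 
   s2   s3  s3 
 * s3   s4  s4 
   s4   s0  s0 
(> = start, * = accepting)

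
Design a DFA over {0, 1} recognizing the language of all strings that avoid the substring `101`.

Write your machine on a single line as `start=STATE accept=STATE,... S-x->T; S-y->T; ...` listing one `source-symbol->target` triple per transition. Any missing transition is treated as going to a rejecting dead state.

This is the complement of 'contains `101`'. Use the same substring-matching states — q0 through q3 holding how much of `101` has just been matched — but flip the accepting set: everything except the trap q3 accepts.
A 4-state machine:
        0   1  
>* q0   q0  q1 
 * q1   q2  q1 
 * q2   q0  q3 
   q3   q3  q3 
(> = start, * = accepting)

start=q0; accept=q0,q1,q2; q0-0->q0; q0-1->q1; q1-0->q2; q1-1->q1; q2-0->q0; q2-1->q3; q3-0->q3; q3-1->q3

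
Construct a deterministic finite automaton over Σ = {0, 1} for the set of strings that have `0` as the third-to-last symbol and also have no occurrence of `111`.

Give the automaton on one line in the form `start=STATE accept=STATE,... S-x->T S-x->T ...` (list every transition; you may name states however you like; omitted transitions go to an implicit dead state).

start=s0 accept=s7,s8,s9,s10 s0-0->s1 s0-1->s2 s1-0->s3 s1-1->s4 s2-0->s5 s2-1->s6 s3-0->s7 s3-1->s8 s4-0->s9 s4-1->s10 s5-0->s11 s5-1->s12 s6-0->s13 s6-1->s14 s7-0->s7 s7-1->s8 s8-0->s9 s8-1->s10 s9-0->s11 s9-1->s12 s10-0->s13 s10-1->s14 s11-0->s7 s11-1->s8 s12-0->s9 s12-1->s10 s13-0->s11 s13-1->s12 s14-0->s15 s14-1->s14 s15-0->s16 s15-1->s17 s16-0->s18 s16-1->s19 s17-0->s20 s17-1->s21 s18-0->s18 s18-1->s19 s19-0->s20 s19-1->s21 s20-0->s16 s20-1->s17 s21-0->s15 s21-1->s14

Build one automaton per condition and run them in lockstep. The first has 15 states tracking the last 3 symbols read; the second has 4 states tracking partial matches of the forbidden pattern `111`. A product state is a pair (one from each), accepting exactly when both do.
          0    1  
>  s0     s1   s2 
   s1     s3   s4 
   s2     s5   s6 
   s3     s7   s8 
   s4     s9  s10 
   s5    s11  s12 
   s6    s13  s14 
 * s7     s7   s8 
 * s8     s9  s10 
 * s9    s11  s12 
 * s10   s13  s14 
   s11    s7   s8 
   s12    s9  s10 
   s13   s11  s12 
   s14   s15  s14 
   s15   s16  s17 
   s16   s18  s19 
   s17   s20  s21 
   s18   s18  s19 
   s19   s20  s21 
   s20   s16  s17 
   s21   s15  s14 
(> = start, * = accepting)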